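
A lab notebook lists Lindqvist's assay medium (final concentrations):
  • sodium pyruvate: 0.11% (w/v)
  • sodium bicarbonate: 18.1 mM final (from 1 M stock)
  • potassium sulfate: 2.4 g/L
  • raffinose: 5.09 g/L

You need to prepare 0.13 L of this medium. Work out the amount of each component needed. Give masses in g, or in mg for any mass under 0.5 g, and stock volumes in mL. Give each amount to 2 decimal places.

Working volume: 0.13 L.
sodium pyruvate: 0.11 g per 100 mL × 130 mL ÷ 100 = 0.143 g = 143.00 mg
sodium bicarbonate: dilute stock: 18.1 mM × 130 mL ÷ 1000 mM = 2.35 mL
potassium sulfate: 2.4 g/L × 0.13 L = 0.312 g = 312.00 mg
raffinose: 5.09 g/L × 0.13 L = 0.66 g

sodium pyruvate 143.00 mg; sodium bicarbonate 2.35 mL; potassium sulfate 312.00 mg; raffinose 0.66 g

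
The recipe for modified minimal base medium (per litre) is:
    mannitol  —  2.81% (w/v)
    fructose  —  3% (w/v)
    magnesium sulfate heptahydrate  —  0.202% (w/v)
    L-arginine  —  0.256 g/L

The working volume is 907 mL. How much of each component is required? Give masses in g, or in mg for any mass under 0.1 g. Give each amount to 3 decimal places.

Scale factor relative to 1 L: 0.907.
mannitol: 2.81% w/v = 28.1 g/L → 28.1 × 0.907 L = 25.487 g
fructose: 3% w/v = 30 g/L → 30 × 0.907 L = 27.210 g
magnesium sulfate heptahydrate: 0.202% w/v = 2.02 g/L → 2.02 × 0.907 L = 1.832 g
L-arginine: 0.256 g/L × 0.907 L = 0.232 g

mannitol 25.487 g; fructose 27.210 g; magnesium sulfate heptahydrate 1.832 g; L-arginine 0.232 g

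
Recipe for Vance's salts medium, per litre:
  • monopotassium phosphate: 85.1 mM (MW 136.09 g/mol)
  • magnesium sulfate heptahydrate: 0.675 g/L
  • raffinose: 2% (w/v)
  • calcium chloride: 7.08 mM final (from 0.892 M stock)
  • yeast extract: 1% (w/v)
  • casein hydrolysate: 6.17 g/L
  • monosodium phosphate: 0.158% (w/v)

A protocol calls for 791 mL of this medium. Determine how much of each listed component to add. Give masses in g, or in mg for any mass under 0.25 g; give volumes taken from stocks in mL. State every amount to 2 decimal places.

Working volume: 791 mL = 0.791 L.
monopotassium phosphate: 85.1 mmol/L × 136.09 g/mol × 0.791 L ÷ 1000 = 9.16 g
magnesium sulfate heptahydrate: 0.675 g/L × 0.791 L = 0.53 g
raffinose: 2 g per 100 mL × 791 mL ÷ 100 = 15.82 g
calcium chloride: V = C2·V2/C1 = 7.08 mM × 791 mL ÷ 892 mM = 6.28 mL
yeast extract: 1 g per 100 mL × 791 mL ÷ 100 = 7.91 g
casein hydrolysate: 6.17 g/L × 0.791 L = 4.88 g
monosodium phosphate: 0.158% w/v = 1.58 g/L → 1.58 × 0.791 L = 1.25 g

monopotassium phosphate 9.16 g; magnesium sulfate heptahydrate 0.53 g; raffinose 15.82 g; calcium chloride 6.28 mL; yeast extract 7.91 g; casein hydrolysate 4.88 g; monosodium phosphate 1.25 g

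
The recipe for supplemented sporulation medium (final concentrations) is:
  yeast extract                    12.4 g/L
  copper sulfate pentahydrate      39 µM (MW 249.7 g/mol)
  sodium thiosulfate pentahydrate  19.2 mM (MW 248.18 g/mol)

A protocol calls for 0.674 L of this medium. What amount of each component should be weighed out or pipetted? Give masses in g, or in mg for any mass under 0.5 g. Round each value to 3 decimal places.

yeast extract 8.358 g; copper sulfate pentahydrate 6.564 mg; sodium thiosulfate pentahydrate 3.212 g

Scale factor relative to 1 L: 0.674.
yeast extract: 12.4 g/L × 0.674 L = 8.358 g
copper sulfate pentahydrate: 39 µmol/L × 249.7 g/mol × 0.674 L ÷ 1000 = 6.564 mg
sodium thiosulfate pentahydrate: 19.2 mmol/L × 248.18 g/mol × 0.674 L ÷ 1000 = 3.212 g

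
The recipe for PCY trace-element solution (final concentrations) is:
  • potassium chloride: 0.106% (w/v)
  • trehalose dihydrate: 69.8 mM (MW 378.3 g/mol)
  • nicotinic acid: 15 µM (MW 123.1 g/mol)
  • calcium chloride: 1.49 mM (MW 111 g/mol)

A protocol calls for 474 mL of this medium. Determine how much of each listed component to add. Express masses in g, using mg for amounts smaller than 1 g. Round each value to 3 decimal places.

potassium chloride 502.440 mg; trehalose dihydrate 12.516 g; nicotinic acid 0.875 mg; calcium chloride 78.395 mg

Working volume: 474 mL = 0.474 L.
potassium chloride: 0.106 g per 100 mL × 474 mL ÷ 100 = 0.50244 g = 502.440 mg
trehalose dihydrate: 69.8 mmol/L × 378.3 g/mol × 0.474 L ÷ 1000 = 12.516 g
nicotinic acid: 15 µmol/L × 123.1 g/mol × 0.474 L ÷ 1000 = 0.875 mg
calcium chloride: 1.49 mmol/L × 111 mg/mmol × 0.474 L = 78.395 mg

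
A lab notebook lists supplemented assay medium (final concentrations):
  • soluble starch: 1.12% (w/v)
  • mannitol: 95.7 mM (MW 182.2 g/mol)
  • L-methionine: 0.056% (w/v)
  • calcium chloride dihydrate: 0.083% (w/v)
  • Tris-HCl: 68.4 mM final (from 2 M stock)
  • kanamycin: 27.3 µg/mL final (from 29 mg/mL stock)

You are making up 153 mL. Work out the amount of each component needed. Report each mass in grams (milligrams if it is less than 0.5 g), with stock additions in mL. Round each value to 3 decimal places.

Scale factor relative to 1 L: 0.153.
soluble starch: 1.12 g per 100 mL × 153 mL ÷ 100 = 1.714 g
mannitol: 95.7 mmol/L × 182.2 g/mol × 0.153 L ÷ 1000 = 2.668 g
L-methionine: 0.056% w/v = 0.56 g/L → 0.56 × 0.153 L = 0.08568 g = 85.680 mg
calcium chloride dihydrate: 0.083 g per 100 mL × 153 mL ÷ 100 = 0.12699 g = 126.990 mg
Tris-HCl: V = C2·V2/C1 = 68.4 mM × 153 mL ÷ 2000 mM = 5.233 mL
kanamycin: dilute stock: 27.3 µg/mL × 153 mL ÷ 29000 µg/mL = 0.144 mL

soluble starch 1.714 g; mannitol 2.668 g; L-methionine 85.680 mg; calcium chloride dihydrate 126.990 mg; Tris-HCl 5.233 mL; kanamycin 0.144 mL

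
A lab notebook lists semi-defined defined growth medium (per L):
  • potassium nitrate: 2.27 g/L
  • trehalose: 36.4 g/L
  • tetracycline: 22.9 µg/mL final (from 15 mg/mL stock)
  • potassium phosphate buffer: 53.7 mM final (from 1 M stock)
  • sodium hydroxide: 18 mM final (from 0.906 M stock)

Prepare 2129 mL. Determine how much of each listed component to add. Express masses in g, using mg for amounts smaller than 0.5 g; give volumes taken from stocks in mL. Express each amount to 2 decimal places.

Target volume = 2129 mL = 2.129 L.
potassium nitrate: 2.27 g/L × 2.129 L = 4.83 g
trehalose: 36.4 g/L × 2.129 L = 77.50 g
tetracycline: C1V1 = C2V2 → 22.9 µg/mL × 2129 mL ÷ 15000 µg/mL = 3.25 mL
potassium phosphate buffer: C1V1 = C2V2 → 53.7 mM × 2129 mL ÷ 1000 mM = 114.33 mL
sodium hydroxide: V = C2·V2/C1 = 18 mM × 2129 mL ÷ 906 mM = 42.30 mL

potassium nitrate 4.83 g; trehalose 77.50 g; tetracycline 3.25 mL; potassium phosphate buffer 114.33 mL; sodium hydroxide 42.30 mL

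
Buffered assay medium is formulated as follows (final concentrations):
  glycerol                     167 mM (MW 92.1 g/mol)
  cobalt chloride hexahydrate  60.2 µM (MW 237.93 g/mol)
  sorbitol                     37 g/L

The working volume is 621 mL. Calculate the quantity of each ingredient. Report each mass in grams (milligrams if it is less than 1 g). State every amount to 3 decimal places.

Working volume: 621 mL = 0.621 L.
glycerol: 167 mmol/L × 92.1 g/mol × 0.621 L ÷ 1000 = 9.551 g
cobalt chloride hexahydrate: 60.2 µmol/L × 237.93 g/mol × 0.621 L ÷ 1000 = 8.895 mg
sorbitol: 37 g/L × 0.621 L = 22.977 g

glycerol 9.551 g; cobalt chloride hexahydrate 8.895 mg; sorbitol 22.977 g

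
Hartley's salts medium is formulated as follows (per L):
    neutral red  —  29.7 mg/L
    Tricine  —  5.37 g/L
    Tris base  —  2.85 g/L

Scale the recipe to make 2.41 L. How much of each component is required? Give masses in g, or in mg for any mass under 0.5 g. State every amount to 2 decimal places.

Working volume: 2.41 L.
neutral red: 29.7 mg/L × 2.41 L = 71.58 mg
Tricine: 5.37 g/L × 2.41 L = 12.94 g
Tris base: 2.85 g/L × 2.41 L = 6.87 g

neutral red 71.58 mg; Tricine 12.94 g; Tris base 6.87 g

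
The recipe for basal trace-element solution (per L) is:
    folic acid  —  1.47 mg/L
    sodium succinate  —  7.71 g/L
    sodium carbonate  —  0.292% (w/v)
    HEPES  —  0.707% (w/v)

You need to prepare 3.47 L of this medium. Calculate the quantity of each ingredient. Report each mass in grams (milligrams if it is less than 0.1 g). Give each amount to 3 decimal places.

Working volume: 3.47 L.
folic acid: 1.47 mg/L × 3.47 L = 5.101 mg
sodium succinate: 7.71 g/L × 3.47 L = 26.754 g
sodium carbonate: 0.292 g per 100 mL × 3470 mL ÷ 100 = 10.132 g
HEPES: 0.707% w/v = 7.07 g/L → 7.07 × 3.47 L = 24.533 g

folic acid 5.101 mg; sodium succinate 26.754 g; sodium carbonate 10.132 g; HEPES 24.533 g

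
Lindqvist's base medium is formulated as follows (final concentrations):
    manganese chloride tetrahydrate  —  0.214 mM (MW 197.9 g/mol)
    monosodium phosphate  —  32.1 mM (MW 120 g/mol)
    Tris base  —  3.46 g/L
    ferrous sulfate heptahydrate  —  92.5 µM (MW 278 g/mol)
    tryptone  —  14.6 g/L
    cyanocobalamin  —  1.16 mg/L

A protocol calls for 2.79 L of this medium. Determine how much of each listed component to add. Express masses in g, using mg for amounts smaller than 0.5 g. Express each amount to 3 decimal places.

Scale factor relative to 1 L: 2.79.
manganese chloride tetrahydrate: 0.214 mmol/L × 197.9 mg/mmol × 2.79 L = 118.158 mg
monosodium phosphate: 32.1 mmol/L × 120 g/mol × 2.79 L ÷ 1000 = 10.747 g
Tris base: 3.46 g/L × 2.79 L = 9.653 g
ferrous sulfate heptahydrate: 92.5 µmol/L × 278 g/mol × 2.79 L ÷ 1000 = 71.745 mg
tryptone: 14.6 g/L × 2.79 L = 40.734 g
cyanocobalamin: 1.16 mg/L × 2.79 L = 3.236 mg

manganese chloride tetrahydrate 118.158 mg; monosodium phosphate 10.747 g; Tris base 9.653 g; ferrous sulfate heptahydrate 71.745 mg; tryptone 40.734 g; cyanocobalamin 3.236 mg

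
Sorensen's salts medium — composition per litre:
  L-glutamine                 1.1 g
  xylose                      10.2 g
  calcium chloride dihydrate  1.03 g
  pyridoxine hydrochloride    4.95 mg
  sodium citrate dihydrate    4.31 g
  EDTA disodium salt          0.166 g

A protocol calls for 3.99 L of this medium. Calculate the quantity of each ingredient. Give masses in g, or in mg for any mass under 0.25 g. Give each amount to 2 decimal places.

Scale factor = 3990 mL / 1000 mL = 3.99.
L-glutamine: 1.1 g × (3990 mL / 1000 mL) = 4.39 g
xylose: 10.2 g × (3990 mL / 1000 mL) = 40.70 g
calcium chloride dihydrate: 1.03 g × (3990 mL / 1000 mL) = 4.11 g
pyridoxine hydrochloride: 4.95 mg × (3990 mL / 1000 mL) = 19.75 mg
sodium citrate dihydrate: 4.31 g × (3990 mL / 1000 mL) = 17.20 g
EDTA disodium salt: 0.166 g × (3990 mL / 1000 mL) = 0.66 g

L-glutamine 4.39 g; xylose 40.70 g; calcium chloride dihydrate 4.11 g; pyridoxine hydrochloride 19.75 mg; sodium citrate dihydrate 17.20 g; EDTA disodium salt 0.66 g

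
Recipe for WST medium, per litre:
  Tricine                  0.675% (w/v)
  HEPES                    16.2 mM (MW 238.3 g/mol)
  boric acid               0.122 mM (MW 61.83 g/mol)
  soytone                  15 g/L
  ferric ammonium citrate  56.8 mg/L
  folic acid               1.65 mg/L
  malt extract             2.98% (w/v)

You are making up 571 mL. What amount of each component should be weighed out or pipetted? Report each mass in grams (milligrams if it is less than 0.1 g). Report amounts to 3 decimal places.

Working volume: 571 mL = 0.571 L.
Tricine: 0.675 g per 100 mL × 571 mL ÷ 100 = 3.854 g
HEPES: 16.2 mmol/L × 238.3 g/mol × 0.571 L ÷ 1000 = 2.204 g
boric acid: 0.122 mmol/L × 61.83 mg/mmol × 0.571 L = 4.307 mg
soytone: 15 g/L × 0.571 L = 8.565 g
ferric ammonium citrate: 56.8 mg/L × 0.571 L = 32.433 mg
folic acid: 1.65 mg/L × 0.571 L = 0.942 mg
malt extract: 2.98% w/v = 29.8 g/L → 29.8 × 0.571 L = 17.016 g

Tricine 3.854 g; HEPES 2.204 g; boric acid 4.307 mg; soytone 8.565 g; ferric ammonium citrate 32.433 mg; folic acid 0.942 mg; malt extract 17.016 g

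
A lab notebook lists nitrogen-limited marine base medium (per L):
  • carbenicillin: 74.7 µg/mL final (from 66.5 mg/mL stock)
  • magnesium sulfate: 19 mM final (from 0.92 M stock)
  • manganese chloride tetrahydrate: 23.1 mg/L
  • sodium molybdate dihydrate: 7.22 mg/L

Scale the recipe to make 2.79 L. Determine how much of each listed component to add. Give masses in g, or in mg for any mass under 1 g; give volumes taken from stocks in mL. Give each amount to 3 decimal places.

Working volume: 2.79 L.
carbenicillin: V = C2·V2/C1 = 74.7 µg/mL × 2790 mL ÷ 66500 µg/mL = 3.134 mL
magnesium sulfate: C1V1 = C2V2 → 19 mM × 2790 mL ÷ 920 mM = 57.620 mL
manganese chloride tetrahydrate: 23.1 mg/L × 2.79 L = 64.449 mg
sodium molybdate dihydrate: 7.22 mg/L × 2.79 L = 20.144 mg

carbenicillin 3.134 mL; magnesium sulfate 57.620 mL; manganese chloride tetrahydrate 64.449 mg; sodium molybdate dihydrate 20.144 mg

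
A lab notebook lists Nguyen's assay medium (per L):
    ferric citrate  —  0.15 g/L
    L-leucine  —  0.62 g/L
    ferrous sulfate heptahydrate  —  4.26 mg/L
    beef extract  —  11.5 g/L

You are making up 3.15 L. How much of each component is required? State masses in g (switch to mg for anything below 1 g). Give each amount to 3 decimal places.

Scale factor relative to 1 L: 3.15.
ferric citrate: 0.15 g/L × 3.15 L = 0.4725 g = 472.500 mg
L-leucine: 0.62 g/L × 3.15 L = 1.953 g
ferrous sulfate heptahydrate: 4.26 mg/L × 3.15 L = 13.419 mg
beef extract: 11.5 g/L × 3.15 L = 36.225 g

ferric citrate 472.500 mg; L-leucine 1.953 g; ferrous sulfate heptahydrate 13.419 mg; beef extract 36.225 g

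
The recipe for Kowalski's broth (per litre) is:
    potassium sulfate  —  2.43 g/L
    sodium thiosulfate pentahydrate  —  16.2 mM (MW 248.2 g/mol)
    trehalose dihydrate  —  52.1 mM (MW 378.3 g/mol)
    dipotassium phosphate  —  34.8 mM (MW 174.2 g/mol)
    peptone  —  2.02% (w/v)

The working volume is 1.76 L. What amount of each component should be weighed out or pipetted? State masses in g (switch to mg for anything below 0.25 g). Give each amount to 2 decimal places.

Scale factor relative to 1 L: 1.76.
potassium sulfate: 2.43 g/L × 1.76 L = 4.28 g
sodium thiosulfate pentahydrate: 16.2 mmol/L × 248.2 g/mol × 1.76 L ÷ 1000 = 7.08 g
trehalose dihydrate: 52.1 mmol/L × 378.3 g/mol × 1.76 L ÷ 1000 = 34.69 g
dipotassium phosphate: 34.8 mmol/L × 174.2 g/mol × 1.76 L ÷ 1000 = 10.67 g
peptone: 2.02% w/v = 20.2 g/L → 20.2 × 1.76 L = 35.55 g

potassium sulfate 4.28 g; sodium thiosulfate pentahydrate 7.08 g; trehalose dihydrate 34.69 g; dipotassium phosphate 10.67 g; peptone 35.55 g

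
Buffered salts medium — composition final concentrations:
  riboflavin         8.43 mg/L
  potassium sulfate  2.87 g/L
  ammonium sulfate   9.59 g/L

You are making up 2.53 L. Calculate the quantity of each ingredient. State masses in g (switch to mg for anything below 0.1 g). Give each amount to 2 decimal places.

riboflavin 21.33 mg; potassium sulfate 7.26 g; ammonium sulfate 24.26 g

Working volume: 2.53 L.
riboflavin: 8.43 mg/L × 2.53 L = 21.33 mg
potassium sulfate: 2.87 g/L × 2.53 L = 7.26 g
ammonium sulfate: 9.59 g/L × 2.53 L = 24.26 g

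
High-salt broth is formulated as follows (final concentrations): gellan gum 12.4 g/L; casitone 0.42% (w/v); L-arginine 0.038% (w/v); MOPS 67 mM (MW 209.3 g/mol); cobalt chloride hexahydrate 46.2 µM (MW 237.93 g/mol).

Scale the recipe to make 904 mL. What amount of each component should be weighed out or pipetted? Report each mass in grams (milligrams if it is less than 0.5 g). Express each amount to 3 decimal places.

gellan gum 11.210 g; casitone 3.797 g; L-arginine 343.520 mg; MOPS 12.677 g; cobalt chloride hexahydrate 9.937 mg

Working volume: 904 mL = 0.904 L.
gellan gum: 12.4 g/L × 0.904 L = 11.210 g
casitone: 0.42% w/v = 4.2 g/L → 4.2 × 0.904 L = 3.797 g
L-arginine: 0.038% w/v = 0.38 g/L → 0.38 × 0.904 L = 0.34352 g = 343.520 mg
MOPS: 67 mmol/L × 209.3 g/mol × 0.904 L ÷ 1000 = 12.677 g
cobalt chloride hexahydrate: 46.2 µmol/L × 237.93 g/mol × 0.904 L ÷ 1000 = 9.937 mg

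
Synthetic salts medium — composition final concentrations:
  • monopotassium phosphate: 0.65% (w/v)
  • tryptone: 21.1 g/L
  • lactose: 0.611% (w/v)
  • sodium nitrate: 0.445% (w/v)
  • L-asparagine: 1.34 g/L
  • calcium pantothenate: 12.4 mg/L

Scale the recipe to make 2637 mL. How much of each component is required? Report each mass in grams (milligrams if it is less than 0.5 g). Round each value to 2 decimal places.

monopotassium phosphate 17.14 g; tryptone 55.64 g; lactose 16.11 g; sodium nitrate 11.73 g; L-asparagine 3.53 g; calcium pantothenate 32.70 mg

Scale factor relative to 1 L: 2.637.
monopotassium phosphate: 0.65 g per 100 mL × 2637 mL ÷ 100 = 17.14 g
tryptone: 21.1 g/L × 2.637 L = 55.64 g
lactose: 0.611% w/v = 6.11 g/L → 6.11 × 2.637 L = 16.11 g
sodium nitrate: 0.445 g per 100 mL × 2637 mL ÷ 100 = 11.73 g
L-asparagine: 1.34 g/L × 2.637 L = 3.53 g
calcium pantothenate: 12.4 mg/L × 2.637 L = 32.70 mg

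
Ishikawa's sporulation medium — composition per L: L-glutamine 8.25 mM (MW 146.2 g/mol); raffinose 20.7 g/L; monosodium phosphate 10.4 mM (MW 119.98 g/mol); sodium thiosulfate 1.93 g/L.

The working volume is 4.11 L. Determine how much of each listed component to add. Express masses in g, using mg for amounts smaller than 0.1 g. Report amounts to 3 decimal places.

L-glutamine 4.957 g; raffinose 85.077 g; monosodium phosphate 5.128 g; sodium thiosulfate 7.932 g

Working volume: 4.11 L.
L-glutamine: 8.25 mmol/L × 146.2 g/mol × 4.11 L ÷ 1000 = 4.957 g
raffinose: 20.7 g/L × 4.11 L = 85.077 g
monosodium phosphate: 10.4 mmol/L × 119.98 g/mol × 4.11 L ÷ 1000 = 5.128 g
sodium thiosulfate: 1.93 g/L × 4.11 L = 7.932 g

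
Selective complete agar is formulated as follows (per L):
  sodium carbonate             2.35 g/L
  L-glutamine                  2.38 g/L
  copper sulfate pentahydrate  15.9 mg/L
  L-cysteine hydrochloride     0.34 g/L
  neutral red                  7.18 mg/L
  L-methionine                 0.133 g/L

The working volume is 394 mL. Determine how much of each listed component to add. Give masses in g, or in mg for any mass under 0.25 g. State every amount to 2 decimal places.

Target volume = 394 mL = 0.394 L.
sodium carbonate: 2.35 g/L × 0.394 L = 0.93 g
L-glutamine: 2.38 g/L × 0.394 L = 0.94 g
copper sulfate pentahydrate: 15.9 mg/L × 0.394 L = 6.26 mg
L-cysteine hydrochloride: 0.34 g/L × 0.394 L = 0.13396 g = 133.96 mg
neutral red: 7.18 mg/L × 0.394 L = 2.83 mg
L-methionine: 0.133 g/L × 0.394 L = 0.052402 g = 52.40 mg

sodium carbonate 0.93 g; L-glutamine 0.94 g; copper sulfate pentahydrate 6.26 mg; L-cysteine hydrochloride 133.96 mg; neutral red 2.83 mg; L-methionine 52.40 mg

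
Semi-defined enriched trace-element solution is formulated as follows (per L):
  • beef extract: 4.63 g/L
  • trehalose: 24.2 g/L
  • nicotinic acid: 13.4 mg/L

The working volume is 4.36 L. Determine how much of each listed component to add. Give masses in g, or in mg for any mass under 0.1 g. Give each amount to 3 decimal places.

beef extract 20.187 g; trehalose 105.512 g; nicotinic acid 58.424 mg

Working volume: 4.36 L.
beef extract: 4.63 g/L × 4.36 L = 20.187 g
trehalose: 24.2 g/L × 4.36 L = 105.512 g
nicotinic acid: 13.4 mg/L × 4.36 L = 58.424 mg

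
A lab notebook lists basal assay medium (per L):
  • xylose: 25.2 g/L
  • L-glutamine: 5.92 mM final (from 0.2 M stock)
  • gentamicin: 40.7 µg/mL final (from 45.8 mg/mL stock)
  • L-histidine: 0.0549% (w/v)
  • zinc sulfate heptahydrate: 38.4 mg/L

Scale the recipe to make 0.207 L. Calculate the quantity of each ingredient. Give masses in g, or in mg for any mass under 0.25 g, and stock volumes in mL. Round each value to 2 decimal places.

Scale factor relative to 1 L: 0.207.
xylose: 25.2 g/L × 0.207 L = 5.22 g
L-glutamine: V = C2·V2/C1 = 5.92 mM × 207 mL ÷ 200 mM = 6.13 mL
gentamicin: dilute stock: 40.7 µg/mL × 207 mL ÷ 45800 µg/mL = 0.18 mL
L-histidine: 0.0549 g per 100 mL × 207 mL ÷ 100 = 0.113643 g = 113.64 mg
zinc sulfate heptahydrate: 38.4 mg/L × 0.207 L = 7.95 mg

xylose 5.22 g; L-glutamine 6.13 mL; gentamicin 0.18 mL; L-histidine 113.64 mg; zinc sulfate heptahydrate 7.95 mg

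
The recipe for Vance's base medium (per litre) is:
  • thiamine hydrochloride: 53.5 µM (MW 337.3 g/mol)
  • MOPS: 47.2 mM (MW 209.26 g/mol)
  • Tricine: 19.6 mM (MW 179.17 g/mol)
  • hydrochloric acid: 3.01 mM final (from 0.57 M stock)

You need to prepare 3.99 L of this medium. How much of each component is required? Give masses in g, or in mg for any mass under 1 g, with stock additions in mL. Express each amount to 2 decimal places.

Scale factor relative to 1 L: 3.99.
thiamine hydrochloride: 53.5 µmol/L × 337.3 g/mol × 3.99 L ÷ 1000 = 72.00 mg
MOPS: 47.2 mmol/L × 209.26 g/mol × 3.99 L ÷ 1000 = 39.41 g
Tricine: 19.6 mmol/L × 179.17 g/mol × 3.99 L ÷ 1000 = 14.01 g
hydrochloric acid: C1V1 = C2V2 → 3.01 mM × 3990 mL ÷ 570 mM = 21.07 mL

thiamine hydrochloride 72.00 mg; MOPS 39.41 g; Tricine 14.01 g; hydrochloric acid 21.07 mL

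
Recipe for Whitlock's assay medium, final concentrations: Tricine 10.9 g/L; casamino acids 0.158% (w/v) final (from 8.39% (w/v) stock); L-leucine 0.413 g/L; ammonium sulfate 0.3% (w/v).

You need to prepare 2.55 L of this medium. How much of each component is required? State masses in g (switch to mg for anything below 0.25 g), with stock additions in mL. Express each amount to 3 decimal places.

Tricine 27.795 g; casamino acids 48.021 mL; L-leucine 1.053 g; ammonium sulfate 7.650 g

Scale factor relative to 1 L: 2.55.
Tricine: 10.9 g/L × 2.55 L = 27.795 g
casamino acids: dilute stock: 0.158% ÷ 8.39% × 2550 mL = 48.021 mL
L-leucine: 0.413 g/L × 2.55 L = 1.053 g
ammonium sulfate: 0.3% w/v = 3 g/L → 3 × 2.55 L = 7.650 g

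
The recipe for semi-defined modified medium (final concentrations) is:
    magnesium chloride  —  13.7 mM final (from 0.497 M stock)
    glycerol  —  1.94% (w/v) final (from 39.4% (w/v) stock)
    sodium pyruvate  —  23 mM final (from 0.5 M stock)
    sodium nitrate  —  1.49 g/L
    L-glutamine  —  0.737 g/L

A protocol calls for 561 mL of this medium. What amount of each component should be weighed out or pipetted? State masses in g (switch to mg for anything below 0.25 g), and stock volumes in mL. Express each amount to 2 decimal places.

Scale factor relative to 1 L: 0.561.
magnesium chloride: dilute stock: 13.7 mM × 561 mL ÷ 497 mM = 15.46 mL
glycerol: C1V1 = C2V2 → 1.94% ÷ 39.4% × 561 mL = 27.62 mL
sodium pyruvate: dilute stock: 23 mM × 561 mL ÷ 500 mM = 25.81 mL
sodium nitrate: 1.49 g/L × 0.561 L = 0.84 g
L-glutamine: 0.737 g/L × 0.561 L = 0.41 g

magnesium chloride 15.46 mL; glycerol 27.62 mL; sodium pyruvate 25.81 mL; sodium nitrate 0.84 g; L-glutamine 0.41 g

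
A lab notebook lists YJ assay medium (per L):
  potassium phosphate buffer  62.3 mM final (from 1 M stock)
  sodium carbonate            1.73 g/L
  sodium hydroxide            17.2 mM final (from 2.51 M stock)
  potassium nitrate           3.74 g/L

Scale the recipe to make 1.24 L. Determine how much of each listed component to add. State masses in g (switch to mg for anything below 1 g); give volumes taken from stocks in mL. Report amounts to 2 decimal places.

potassium phosphate buffer 77.25 mL; sodium carbonate 2.15 g; sodium hydroxide 8.50 mL; potassium nitrate 4.64 g

Working volume: 1.24 L.
potassium phosphate buffer: V = C2·V2/C1 = 62.3 mM × 1240 mL ÷ 1000 mM = 77.25 mL
sodium carbonate: 1.73 g/L × 1.24 L = 2.15 g
sodium hydroxide: V = C2·V2/C1 = 17.2 mM × 1240 mL ÷ 2510 mM = 8.50 mL
potassium nitrate: 3.74 g/L × 1.24 L = 4.64 g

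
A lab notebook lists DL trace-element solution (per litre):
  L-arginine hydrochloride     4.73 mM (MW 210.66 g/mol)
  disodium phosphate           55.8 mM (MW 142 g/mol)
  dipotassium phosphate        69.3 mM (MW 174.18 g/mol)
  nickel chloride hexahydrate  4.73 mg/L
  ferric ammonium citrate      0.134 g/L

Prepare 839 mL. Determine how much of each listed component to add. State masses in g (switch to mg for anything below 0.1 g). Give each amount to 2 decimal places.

L-arginine hydrochloride 0.84 g; disodium phosphate 6.65 g; dipotassium phosphate 10.13 g; nickel chloride hexahydrate 3.97 mg; ferric ammonium citrate 0.11 g

Scale factor relative to 1 L: 0.839.
L-arginine hydrochloride: 4.73 mmol/L × 210.66 g/mol × 0.839 L ÷ 1000 = 0.84 g
disodium phosphate: 55.8 mmol/L × 142 g/mol × 0.839 L ÷ 1000 = 6.65 g
dipotassium phosphate: 69.3 mmol/L × 174.18 g/mol × 0.839 L ÷ 1000 = 10.13 g
nickel chloride hexahydrate: 4.73 mg/L × 0.839 L = 3.97 mg
ferric ammonium citrate: 0.134 g/L × 0.839 L = 0.11 g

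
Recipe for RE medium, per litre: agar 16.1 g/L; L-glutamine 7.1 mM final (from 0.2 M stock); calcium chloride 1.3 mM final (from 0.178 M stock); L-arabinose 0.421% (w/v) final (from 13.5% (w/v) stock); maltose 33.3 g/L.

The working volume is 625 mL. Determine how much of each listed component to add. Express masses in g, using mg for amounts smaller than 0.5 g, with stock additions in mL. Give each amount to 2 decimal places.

agar 10.06 g; L-glutamine 22.19 mL; calcium chloride 4.56 mL; L-arabinose 19.49 mL; maltose 20.81 g

Scale factor relative to 1 L: 0.625.
agar: 16.1 g/L × 0.625 L = 10.06 g
L-glutamine: C1V1 = C2V2 → 7.1 mM × 625 mL ÷ 200 mM = 22.19 mL
calcium chloride: C1V1 = C2V2 → 1.3 mM × 625 mL ÷ 178 mM = 4.56 mL
L-arabinose: dilute stock: 0.421% ÷ 13.5% × 625 mL = 19.49 mL
maltose: 33.3 g/L × 0.625 L = 20.81 g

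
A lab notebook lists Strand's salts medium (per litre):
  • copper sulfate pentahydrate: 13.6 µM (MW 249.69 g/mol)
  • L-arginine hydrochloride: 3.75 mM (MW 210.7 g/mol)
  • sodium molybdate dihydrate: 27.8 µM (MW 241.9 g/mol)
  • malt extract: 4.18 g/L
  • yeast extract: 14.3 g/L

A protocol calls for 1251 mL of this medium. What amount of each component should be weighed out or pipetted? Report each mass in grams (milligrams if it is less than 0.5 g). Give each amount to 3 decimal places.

Scale factor relative to 1 L: 1.251.
copper sulfate pentahydrate: 13.6 µmol/L × 249.69 g/mol × 1.251 L ÷ 1000 = 4.248 mg
L-arginine hydrochloride: 3.75 mmol/L × 210.7 g/mol × 1.251 L ÷ 1000 = 0.988 g
sodium molybdate dihydrate: 27.8 µmol/L × 241.9 g/mol × 1.251 L ÷ 1000 = 8.413 mg
malt extract: 4.18 g/L × 1.251 L = 5.229 g
yeast extract: 14.3 g/L × 1.251 L = 17.889 g

copper sulfate pentahydrate 4.248 mg; L-arginine hydrochloride 0.988 g; sodium molybdate dihydrate 8.413 mg; malt extract 5.229 g; yeast extract 17.889 g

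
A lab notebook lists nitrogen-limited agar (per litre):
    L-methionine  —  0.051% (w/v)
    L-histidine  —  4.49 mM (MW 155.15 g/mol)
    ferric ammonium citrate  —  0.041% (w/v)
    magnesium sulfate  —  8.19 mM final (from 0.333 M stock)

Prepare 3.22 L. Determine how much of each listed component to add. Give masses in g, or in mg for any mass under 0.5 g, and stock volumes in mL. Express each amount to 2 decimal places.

Scale factor relative to 1 L: 3.22.
L-methionine: 0.051 g per 100 mL × 3220 mL ÷ 100 = 1.64 g
L-histidine: 4.49 mmol/L × 155.15 g/mol × 3.22 L ÷ 1000 = 2.24 g
ferric ammonium citrate: 0.041 g per 100 mL × 3220 mL ÷ 100 = 1.32 g
magnesium sulfate: C1V1 = C2V2 → 8.19 mM × 3220 mL ÷ 333 mM = 79.19 mL

L-methionine 1.64 g; L-histidine 2.24 g; ferric ammonium citrate 1.32 g; magnesium sulfate 79.19 mL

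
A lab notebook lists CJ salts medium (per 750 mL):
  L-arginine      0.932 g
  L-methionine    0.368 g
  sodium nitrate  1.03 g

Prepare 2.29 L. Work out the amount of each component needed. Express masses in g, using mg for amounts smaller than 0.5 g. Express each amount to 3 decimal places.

L-arginine 2.846 g; L-methionine 1.124 g; sodium nitrate 3.145 g

Ratio of target to recipe volume: 2290 / 750 = 3.05333.
L-arginine: 0.932 g × (2290 mL / 750 mL) = 2.846 g
L-methionine: 0.368 g × (2290 mL / 750 mL) = 1.124 g
sodium nitrate: 1.03 g × (2290 mL / 750 mL) = 3.145 g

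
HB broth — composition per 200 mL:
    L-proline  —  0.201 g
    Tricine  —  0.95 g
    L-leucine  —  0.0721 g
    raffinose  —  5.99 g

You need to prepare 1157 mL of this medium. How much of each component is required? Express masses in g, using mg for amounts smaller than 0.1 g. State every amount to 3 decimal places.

Ratio of target to recipe volume: 1157 / 200 = 5.785.
L-proline: 0.201 g × (1157 mL / 200 mL) = 1.163 g
Tricine: 0.95 g × (1157 mL / 200 mL) = 5.496 g
L-leucine: 0.0721 g × (1157 mL / 200 mL) = 0.417 g
raffinose: 5.99 g × (1157 mL / 200 mL) = 34.652 g

L-proline 1.163 g; Tricine 5.496 g; L-leucine 0.417 g; raffinose 34.652 g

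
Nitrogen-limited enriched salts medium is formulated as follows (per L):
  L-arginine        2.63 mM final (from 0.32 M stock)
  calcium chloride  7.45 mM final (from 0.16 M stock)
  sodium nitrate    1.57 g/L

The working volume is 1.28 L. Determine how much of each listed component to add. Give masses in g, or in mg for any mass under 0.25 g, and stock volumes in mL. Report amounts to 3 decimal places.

Scale factor relative to 1 L: 1.28.
L-arginine: dilute stock: 2.63 mM × 1280 mL ÷ 320 mM = 10.520 mL
calcium chloride: C1V1 = C2V2 → 7.45 mM × 1280 mL ÷ 160 mM = 59.600 mL
sodium nitrate: 1.57 g/L × 1.28 L = 2.010 g

L-arginine 10.520 mL; calcium chloride 59.600 mL; sodium nitrate 2.010 g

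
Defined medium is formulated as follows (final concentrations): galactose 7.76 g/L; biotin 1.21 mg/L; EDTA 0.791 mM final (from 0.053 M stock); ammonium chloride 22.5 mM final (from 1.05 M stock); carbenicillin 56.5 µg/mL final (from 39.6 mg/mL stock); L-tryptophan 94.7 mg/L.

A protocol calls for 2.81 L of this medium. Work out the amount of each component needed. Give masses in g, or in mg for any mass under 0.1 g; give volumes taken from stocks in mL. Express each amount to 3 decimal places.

Scale factor relative to 1 L: 2.81.
galactose: 7.76 g/L × 2.81 L = 21.806 g
biotin: 1.21 mg/L × 2.81 L = 3.400 mg
EDTA: V = C2·V2/C1 = 0.791 mM × 2810 mL ÷ 53 mM = 41.938 mL
ammonium chloride: dilute stock: 22.5 mM × 2810 mL ÷ 1050 mM = 60.214 mL
carbenicillin: dilute stock: 56.5 µg/mL × 2810 mL ÷ 39600 µg/mL = 4.009 mL
L-tryptophan: 94.7 mg/L × 2.81 L = 266.107 mg = 0.266 g

galactose 21.806 g; biotin 3.400 mg; EDTA 41.938 mL; ammonium chloride 60.214 mL; carbenicillin 4.009 mL; L-tryptophan 0.266 g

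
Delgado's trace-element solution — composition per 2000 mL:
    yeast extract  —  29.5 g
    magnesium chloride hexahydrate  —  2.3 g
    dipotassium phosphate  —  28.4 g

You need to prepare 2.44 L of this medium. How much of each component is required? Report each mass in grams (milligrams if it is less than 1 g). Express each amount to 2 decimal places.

yeast extract 35.99 g; magnesium chloride hexahydrate 2.81 g; dipotassium phosphate 34.65 g

Ratio of target to recipe volume: 2440 / 2000 = 1.22.
yeast extract: 29.5 g × (2440 mL / 2000 mL) = 35.99 g
magnesium chloride hexahydrate: 2.3 g × (2440 mL / 2000 mL) = 2.81 g
dipotassium phosphate: 28.4 g × (2440 mL / 2000 mL) = 34.65 g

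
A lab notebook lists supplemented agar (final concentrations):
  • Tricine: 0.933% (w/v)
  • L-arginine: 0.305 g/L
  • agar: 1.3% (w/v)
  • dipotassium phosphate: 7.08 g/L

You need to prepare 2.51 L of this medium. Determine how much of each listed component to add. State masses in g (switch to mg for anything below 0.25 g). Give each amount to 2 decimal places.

Tricine 23.42 g; L-arginine 0.77 g; agar 32.63 g; dipotassium phosphate 17.77 g

Working volume: 2.51 L.
Tricine: 0.933% w/v = 9.33 g/L → 9.33 × 2.51 L = 23.42 g
L-arginine: 0.305 g/L × 2.51 L = 0.77 g
agar: 1.3 g per 100 mL × 2510 mL ÷ 100 = 32.63 g
dipotassium phosphate: 7.08 g/L × 2.51 L = 17.77 g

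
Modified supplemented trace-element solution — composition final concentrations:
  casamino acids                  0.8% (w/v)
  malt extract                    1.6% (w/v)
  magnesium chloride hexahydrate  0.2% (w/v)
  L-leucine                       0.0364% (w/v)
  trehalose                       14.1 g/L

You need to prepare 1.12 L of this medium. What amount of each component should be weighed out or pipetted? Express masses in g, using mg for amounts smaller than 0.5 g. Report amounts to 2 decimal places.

Scale factor relative to 1 L: 1.12.
casamino acids: 0.8% w/v = 8 g/L → 8 × 1.12 L = 8.96 g
malt extract: 1.6 g per 100 mL × 1120 mL ÷ 100 = 17.92 g
magnesium chloride hexahydrate: 0.2 g per 100 mL × 1120 mL ÷ 100 = 2.24 g
L-leucine: 0.0364 g per 100 mL × 1120 mL ÷ 100 = 0.40768 g = 407.68 mg
trehalose: 14.1 g/L × 1.12 L = 15.79 g

casamino acids 8.96 g; malt extract 17.92 g; magnesium chloride hexahydrate 2.24 g; L-leucine 407.68 mg; trehalose 15.79 g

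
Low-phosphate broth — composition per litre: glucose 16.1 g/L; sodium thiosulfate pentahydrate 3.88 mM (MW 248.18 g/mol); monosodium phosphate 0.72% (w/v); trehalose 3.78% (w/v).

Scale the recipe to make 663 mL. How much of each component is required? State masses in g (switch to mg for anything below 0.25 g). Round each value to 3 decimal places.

Target volume = 663 mL = 0.663 L.
glucose: 16.1 g/L × 0.663 L = 10.674 g
sodium thiosulfate pentahydrate: 3.88 mmol/L × 248.18 g/mol × 0.663 L ÷ 1000 = 0.638 g
monosodium phosphate: 0.72 g per 100 mL × 663 mL ÷ 100 = 4.774 g
trehalose: 3.78% w/v = 37.8 g/L → 37.8 × 0.663 L = 25.061 g

glucose 10.674 g; sodium thiosulfate pentahydrate 0.638 g; monosodium phosphate 4.774 g; trehalose 25.061 g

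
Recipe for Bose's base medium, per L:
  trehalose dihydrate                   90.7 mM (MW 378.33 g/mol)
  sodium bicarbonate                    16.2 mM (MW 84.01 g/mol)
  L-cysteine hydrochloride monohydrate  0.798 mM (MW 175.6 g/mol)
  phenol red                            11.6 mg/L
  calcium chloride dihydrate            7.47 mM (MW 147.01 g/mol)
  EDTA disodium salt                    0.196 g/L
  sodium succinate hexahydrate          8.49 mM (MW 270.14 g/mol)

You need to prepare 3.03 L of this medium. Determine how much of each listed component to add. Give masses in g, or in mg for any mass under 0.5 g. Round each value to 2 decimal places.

trehalose dihydrate 103.97 g; sodium bicarbonate 4.12 g; L-cysteine hydrochloride monohydrate 424.59 mg; phenol red 35.15 mg; calcium chloride dihydrate 3.33 g; EDTA disodium salt 0.59 g; sodium succinate hexahydrate 6.95 g

Scale factor relative to 1 L: 3.03.
trehalose dihydrate: 90.7 mmol/L × 378.33 g/mol × 3.03 L ÷ 1000 = 103.97 g
sodium bicarbonate: 16.2 mmol/L × 84.01 g/mol × 3.03 L ÷ 1000 = 4.12 g
L-cysteine hydrochloride monohydrate: 0.798 mmol/L × 175.6 mg/mmol × 3.03 L = 424.59 mg
phenol red: 11.6 mg/L × 3.03 L = 35.15 mg
calcium chloride dihydrate: 7.47 mmol/L × 147.01 g/mol × 3.03 L ÷ 1000 = 3.33 g
EDTA disodium salt: 0.196 g/L × 3.03 L = 0.59 g
sodium succinate hexahydrate: 8.49 mmol/L × 270.14 g/mol × 3.03 L ÷ 1000 = 6.95 g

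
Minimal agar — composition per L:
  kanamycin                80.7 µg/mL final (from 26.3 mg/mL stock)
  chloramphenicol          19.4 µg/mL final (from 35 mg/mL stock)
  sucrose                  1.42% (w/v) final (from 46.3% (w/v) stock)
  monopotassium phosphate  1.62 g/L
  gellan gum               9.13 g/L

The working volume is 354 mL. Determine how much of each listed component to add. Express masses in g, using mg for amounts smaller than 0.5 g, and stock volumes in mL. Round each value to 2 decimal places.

Target volume = 354 mL = 0.354 L.
kanamycin: dilute stock: 80.7 µg/mL × 354 mL ÷ 26300 µg/mL = 1.09 mL
chloramphenicol: C1V1 = C2V2 → 19.4 µg/mL × 354 mL ÷ 35000 µg/mL = 0.20 mL
sucrose: C1V1 = C2V2 → 1.42% ÷ 46.3% × 354 mL = 10.86 mL
monopotassium phosphate: 1.62 g/L × 0.354 L = 0.57 g
gellan gum: 9.13 g/L × 0.354 L = 3.23 g

kanamycin 1.09 mL; chloramphenicol 0.20 mL; sucrose 10.86 mL; monopotassium phosphate 0.57 g; gellan gum 3.23 g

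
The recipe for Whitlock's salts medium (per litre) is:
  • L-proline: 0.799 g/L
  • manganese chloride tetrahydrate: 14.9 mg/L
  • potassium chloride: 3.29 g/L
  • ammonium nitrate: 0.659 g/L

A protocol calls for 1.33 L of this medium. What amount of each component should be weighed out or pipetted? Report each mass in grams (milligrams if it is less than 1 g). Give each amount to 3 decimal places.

L-proline 1.063 g; manganese chloride tetrahydrate 19.817 mg; potassium chloride 4.376 g; ammonium nitrate 876.470 mg

Scale factor relative to 1 L: 1.33.
L-proline: 0.799 g/L × 1.33 L = 1.063 g
manganese chloride tetrahydrate: 14.9 mg/L × 1.33 L = 19.817 mg
potassium chloride: 3.29 g/L × 1.33 L = 4.376 g
ammonium nitrate: 0.659 g/L × 1.33 L = 0.87647 g = 876.470 mg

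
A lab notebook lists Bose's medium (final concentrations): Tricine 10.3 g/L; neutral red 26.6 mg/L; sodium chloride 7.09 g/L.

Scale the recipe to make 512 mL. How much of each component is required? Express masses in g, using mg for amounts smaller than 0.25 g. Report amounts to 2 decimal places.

Tricine 5.27 g; neutral red 13.62 mg; sodium chloride 3.63 g

Scale factor relative to 1 L: 0.512.
Tricine: 10.3 g/L × 0.512 L = 5.27 g
neutral red: 26.6 mg/L × 0.512 L = 13.62 mg
sodium chloride: 7.09 g/L × 0.512 L = 3.63 g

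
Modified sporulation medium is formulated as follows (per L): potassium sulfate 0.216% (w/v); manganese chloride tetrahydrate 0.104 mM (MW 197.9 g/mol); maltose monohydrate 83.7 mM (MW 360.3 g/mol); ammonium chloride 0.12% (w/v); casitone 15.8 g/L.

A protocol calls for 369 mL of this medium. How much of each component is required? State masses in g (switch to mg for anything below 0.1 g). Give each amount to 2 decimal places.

potassium sulfate 0.80 g; manganese chloride tetrahydrate 7.59 mg; maltose monohydrate 11.13 g; ammonium chloride 0.44 g; casitone 5.83 g

Working volume: 369 mL = 0.369 L.
potassium sulfate: 0.216% w/v = 2.16 g/L → 2.16 × 0.369 L = 0.80 g
manganese chloride tetrahydrate: 0.104 mmol/L × 197.9 mg/mmol × 0.369 L = 7.59 mg
maltose monohydrate: 83.7 mmol/L × 360.3 g/mol × 0.369 L ÷ 1000 = 11.13 g
ammonium chloride: 0.12% w/v = 1.2 g/L → 1.2 × 0.369 L = 0.44 g
casitone: 15.8 g/L × 0.369 L = 5.83 g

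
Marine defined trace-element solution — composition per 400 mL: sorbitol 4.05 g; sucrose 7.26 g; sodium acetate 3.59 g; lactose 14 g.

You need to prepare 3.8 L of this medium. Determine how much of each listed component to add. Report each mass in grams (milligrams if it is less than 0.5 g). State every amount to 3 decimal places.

sorbitol 38.475 g; sucrose 68.970 g; sodium acetate 34.105 g; lactose 133.000 g

Ratio of target to recipe volume: 3800 / 400 = 9.5.
sorbitol: 4.05 g × (3800 mL / 400 mL) = 38.475 g
sucrose: 7.26 g × (3800 mL / 400 mL) = 68.970 g
sodium acetate: 3.59 g × (3800 mL / 400 mL) = 34.105 g
lactose: 14 g × (3800 mL / 400 mL) = 133.000 g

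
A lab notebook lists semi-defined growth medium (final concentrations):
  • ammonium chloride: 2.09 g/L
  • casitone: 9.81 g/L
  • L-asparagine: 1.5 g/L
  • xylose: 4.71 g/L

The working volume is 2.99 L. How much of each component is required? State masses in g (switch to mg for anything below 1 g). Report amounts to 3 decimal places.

ammonium chloride 6.249 g; casitone 29.332 g; L-asparagine 4.485 g; xylose 14.083 g

Working volume: 2.99 L.
ammonium chloride: 2.09 g/L × 2.99 L = 6.249 g
casitone: 9.81 g/L × 2.99 L = 29.332 g
L-asparagine: 1.5 g/L × 2.99 L = 4.485 g
xylose: 4.71 g/L × 2.99 L = 14.083 g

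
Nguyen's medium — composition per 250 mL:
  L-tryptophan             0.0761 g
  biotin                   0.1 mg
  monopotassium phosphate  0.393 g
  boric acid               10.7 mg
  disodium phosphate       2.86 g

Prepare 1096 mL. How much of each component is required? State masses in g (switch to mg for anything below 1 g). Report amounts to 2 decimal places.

Scale factor = 1096 mL / 250 mL = 4.384.
L-tryptophan: 0.0761 g × (1096 mL / 250 mL) = 0.333622 g = 333.62 mg
biotin: 0.1 mg × (1096 mL / 250 mL) = 0.44 mg
monopotassium phosphate: 0.393 g × (1096 mL / 250 mL) = 1.72 g
boric acid: 10.7 mg × (1096 mL / 250 mL) = 46.91 mg
disodium phosphate: 2.86 g × (1096 mL / 250 mL) = 12.54 g

L-tryptophan 333.62 mg; biotin 0.44 mg; monopotassium phosphate 1.72 g; boric acid 46.91 mg; disodium phosphate 12.54 g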